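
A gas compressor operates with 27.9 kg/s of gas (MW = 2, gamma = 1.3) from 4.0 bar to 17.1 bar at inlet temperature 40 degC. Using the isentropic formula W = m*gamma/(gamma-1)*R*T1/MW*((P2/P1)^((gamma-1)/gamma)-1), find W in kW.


Isentropic work: W = m*(gamma/(gamma-1))*(R*T1/MW)*((P2/P1)^((gamma-1)/gamma) - 1)
T1 = 40 + 273.15 = 313.15 K
Pressure ratio = 17.1 / 4.0 = 4.275
Exponent = (1.3 - 1)/1.3 = 0.230769
(P2/P1)^exp - 1 = 4.275^0.230769 - 1 = 0.3983
W = 27.9 * 1.3 / 0.3 * 8.314 * 313.15 / 2 * 0.3983 = 62690

62690 kW


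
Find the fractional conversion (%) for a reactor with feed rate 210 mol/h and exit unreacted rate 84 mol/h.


X = (F_in - F_out) / F_in * 100
Moles reacted = 210 - 84 = 126
X = 126 / 210 * 100
= 0.6000 * 100
= 60.00 %

60.00 %


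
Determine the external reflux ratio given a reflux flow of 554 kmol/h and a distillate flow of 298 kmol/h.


Reflux ratio definition: R = L / D (liquid returned / distillate withdrawn)
L = 554 kmol/h, D = 298 kmol/h
R = 554 / 298 = 1.859

1.859


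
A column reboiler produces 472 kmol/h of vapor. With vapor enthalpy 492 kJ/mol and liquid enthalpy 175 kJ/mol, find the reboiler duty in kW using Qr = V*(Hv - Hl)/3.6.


Qr = 472 * (492 - 175) / 3.6 = 472 * 317 / 3.6 = 41560

41560 kW


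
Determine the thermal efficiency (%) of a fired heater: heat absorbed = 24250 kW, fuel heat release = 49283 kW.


Furnace efficiency = Q_absorbed / Q_fuel * 100
= 24250 / 49283 * 100 = 49.21

49.21 %


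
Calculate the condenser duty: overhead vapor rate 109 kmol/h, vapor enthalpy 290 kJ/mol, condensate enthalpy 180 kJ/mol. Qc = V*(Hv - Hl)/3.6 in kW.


Qc = 109 * (290 - 180) / 3.6 = 109 * 110 / 3.6 = 3331

3331 kW


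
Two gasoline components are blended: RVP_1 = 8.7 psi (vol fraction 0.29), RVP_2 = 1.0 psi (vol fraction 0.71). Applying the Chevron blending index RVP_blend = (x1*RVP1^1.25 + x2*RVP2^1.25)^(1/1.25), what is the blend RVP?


Chevron index: RVP_blend = (sum xi*RVPi^1.25)^(1/1.25)
RVP^1.25 terms: 0.29 * 8.7^1.25 + 0.71 * 1.0^1.25 = 5.04308
RVP_blend = 5.04308^(1/1.25) = 3.649

3.649 psi


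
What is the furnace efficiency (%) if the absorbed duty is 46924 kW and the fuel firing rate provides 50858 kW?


Furnace efficiency = Q_absorbed / Q_fuel * 100
= 46924 / 50858 * 100 = 92.26

92.26 %


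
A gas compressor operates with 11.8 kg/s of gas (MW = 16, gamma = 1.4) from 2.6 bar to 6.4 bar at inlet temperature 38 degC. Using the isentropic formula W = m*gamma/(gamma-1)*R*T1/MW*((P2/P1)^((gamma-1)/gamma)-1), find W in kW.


Isentropic work: W = m*(gamma/(gamma-1))*(R*T1/MW)*((P2/P1)^((gamma-1)/gamma) - 1)
T1 = 38 + 273.15 = 311.15 K
Pressure ratio = 6.4 / 2.6 = 2.46154
Exponent = (1.4 - 1)/1.4 = 0.285714
(P2/P1)^exp - 1 = 2.46154^0.285714 - 1 = 0.29352
W = 11.8 * 1.4 / 0.4 * 8.314 * 311.15 / 16 * 0.29352 = 1960

1960 kW


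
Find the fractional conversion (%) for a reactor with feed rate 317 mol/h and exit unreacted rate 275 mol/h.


X = (F_in - F_out) / F_in * 100
Moles reacted = 317 - 275 = 42
X = 42 / 317 * 100
= 0.1325 * 100
= 13.25 %

13.25 %


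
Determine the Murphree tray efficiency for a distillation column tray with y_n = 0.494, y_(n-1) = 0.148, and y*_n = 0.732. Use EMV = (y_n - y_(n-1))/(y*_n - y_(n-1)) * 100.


Murphree vapor efficiency: EMV = (y_n - y_(n-1)) / (y*_n - y_(n-1)) * 100
EMV = (0.494 - 0.148) / (0.732 - 0.148) * 100 = 0.346 / 0.584 * 100 = 59.25

59.25 %


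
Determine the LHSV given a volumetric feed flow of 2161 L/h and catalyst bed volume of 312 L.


LHSV = volumetric feed rate / catalyst volume
= 2161 L/h / 312 L
= 6.926 h^-1

6.926 h^-1


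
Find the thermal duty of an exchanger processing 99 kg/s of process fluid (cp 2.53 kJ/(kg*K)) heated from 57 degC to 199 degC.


Q = m_dot * cp * delta_T
delta_T = 199 - 57 = 142 K
Q = 99 * 2.53 * 142
= 250.47 * 142
= 35566.74 kW

35566.74 kW


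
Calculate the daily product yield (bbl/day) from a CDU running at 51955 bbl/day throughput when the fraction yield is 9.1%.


Crude throughput = 51955 bbl/day
Fraction yield = 9.1%
yield = throughput * fraction / 100
yield = 51955 * 9.1 / 100 = 4727.905

4727.905 bbl/day


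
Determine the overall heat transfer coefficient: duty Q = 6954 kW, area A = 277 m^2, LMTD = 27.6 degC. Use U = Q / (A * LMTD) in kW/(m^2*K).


From Q = U*A*LMTD, U = Q / (A * LMTD)
U = 6954 / (277 * 27.6) = 6954 / 7645.2 = 0.9096

0.9096 kW/(m^2*K)


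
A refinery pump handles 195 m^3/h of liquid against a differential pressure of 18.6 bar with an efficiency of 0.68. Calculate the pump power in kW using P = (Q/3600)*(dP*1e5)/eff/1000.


Q = 195 / 3600 = 0.0541667 m^3/s
P = 0.0541667 * (18.6 * 1e5) / 0.68 / 1000 = 148.2

148.2 kW


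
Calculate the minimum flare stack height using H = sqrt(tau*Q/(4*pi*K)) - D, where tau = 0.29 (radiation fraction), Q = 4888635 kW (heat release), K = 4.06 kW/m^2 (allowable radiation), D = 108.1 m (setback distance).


tau*Q/(4*pi*K) = 0.29 * 4888635 / (4 * pi * 4.06) = 27787.5
sqrt(27787.5) = 166.696
H = 166.696 - 108.1 = 58.60

58.60 m


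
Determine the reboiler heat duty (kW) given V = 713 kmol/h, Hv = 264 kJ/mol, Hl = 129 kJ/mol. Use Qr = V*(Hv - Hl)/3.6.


Qr = 713 * (264 - 129) / 3.6 = 713 * 135 / 3.6 = 26740

26740 kW


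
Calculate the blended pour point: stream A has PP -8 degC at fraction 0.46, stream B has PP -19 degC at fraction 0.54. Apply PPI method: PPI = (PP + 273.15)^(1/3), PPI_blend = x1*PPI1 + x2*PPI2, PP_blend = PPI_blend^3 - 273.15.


PPI_1 = (-8 + 273.15)^(1/3) = 6.42437
PPI_2 = (-19 + 273.15)^(1/3) = 6.334272
PPI_blend = 0.46 * 6.42437 + 0.54 * 6.334272 = 6.375717
PP_blend = 6.375717^3 - 273.15 = 259.1714 - 273.15 = -13.98

-13.98 degC


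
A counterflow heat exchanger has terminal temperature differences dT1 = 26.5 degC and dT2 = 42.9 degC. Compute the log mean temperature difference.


LMTD = (dT1 - dT2) / ln(dT1/dT2)
= (26.5 - 42.9) / ln(26.5 / 42.9) = -16.4 / -0.481727 = 34.04

34.04 degC


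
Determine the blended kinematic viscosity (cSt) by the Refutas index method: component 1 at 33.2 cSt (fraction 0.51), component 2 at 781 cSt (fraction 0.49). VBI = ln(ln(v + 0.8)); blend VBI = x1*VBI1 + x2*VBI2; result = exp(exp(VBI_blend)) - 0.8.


Refutas method: VBN_i = 14.534*ln(ln(visc_i + 0.8)) + 10.975, blended linearly by mass fraction; since VBN is linear in VBI_i = ln(ln(visc_i + 0.8)) and the fractions sum to 1, blend VBI directly: visc = exp(exp(VBI_blend)) - 0.8
VBI_1 = ln(ln(33.2 + 0.8)) = 1.26027
VBI_2 = ln(ln(781 + 0.8)) = 1.89636
VBI_blend = 0.51 * 1.26027 + 0.49 * 1.89636 = 1.57195
visc_blend = exp(exp(1.57195)) - 0.8 = 122.7

122.7 cSt


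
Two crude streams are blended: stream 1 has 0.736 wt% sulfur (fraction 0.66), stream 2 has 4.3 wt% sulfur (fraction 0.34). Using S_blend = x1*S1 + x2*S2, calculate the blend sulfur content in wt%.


Linear sulfur blending: S_blend = x1*S1 + x2*S2
Contribution 1: 0.66 * 0.736 = 0.48576 wt%
Contribution 2: 0.34 * 4.3 = 1.462 wt%
S_blend = 0.48576 + 1.462 = 1.94776

1.94776 wt%


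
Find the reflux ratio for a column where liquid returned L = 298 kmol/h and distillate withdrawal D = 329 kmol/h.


Reflux ratio definition: R = L / D (liquid returned / distillate withdrawn)
L = 298 kmol/h, D = 329 kmol/h
R = 298 / 329 = 0.9058

0.9058


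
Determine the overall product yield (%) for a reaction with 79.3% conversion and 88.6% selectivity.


Overall yield = conversion (%) * selectivity (%) / 100
Conversion = 79.3%, Selectivity = 88.6%
Y = 79.3 * 88.6 / 100
= 70.2598 %

70.2598 %


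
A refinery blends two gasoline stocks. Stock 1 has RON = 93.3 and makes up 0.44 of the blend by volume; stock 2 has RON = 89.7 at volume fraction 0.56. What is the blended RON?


Linear blending: RON_blend = sum(vi * RONi)
Contribution 1: 0.44 * 93.3 = 41.052
Contribution 2: 0.56 * 89.7 = 50.232
RON_blend = 41.052 + 50.232 = 91.284

91.284


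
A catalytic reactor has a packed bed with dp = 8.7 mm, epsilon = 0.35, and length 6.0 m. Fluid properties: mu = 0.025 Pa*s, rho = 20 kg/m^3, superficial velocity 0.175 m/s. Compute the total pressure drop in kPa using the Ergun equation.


dp = 8.7 mm = 0.0087 m
Viscous term = 150*0.025*0.175*(1-0.35)^2 / (0.0087^2*0.35^3) = 85438.5
Inertial term = 1.75*20*0.175^2*(1-0.35) / (0.0087*0.35^3) = 1867.82
dP/L = 85438.5 + 1867.82 = 87306.3 Pa/m
dP = 87306.3 * 6.0 / 1000 = 523.8 kPa

523.8 kPa


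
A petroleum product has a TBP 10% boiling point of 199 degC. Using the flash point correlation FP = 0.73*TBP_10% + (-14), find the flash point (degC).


FP = 0.73 * 199 + (-14) = 131.27

131.27 degC


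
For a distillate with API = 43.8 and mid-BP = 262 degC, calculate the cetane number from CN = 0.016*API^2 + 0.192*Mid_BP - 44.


CN = 0.016 * 43.8^2 + 0.192 * 262 - 44
CN = 30.69504 + 50.304 - 44 = 36.99904

36.99904


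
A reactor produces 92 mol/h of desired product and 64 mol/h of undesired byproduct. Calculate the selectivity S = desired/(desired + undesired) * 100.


Selectivity = desired / (desired + undesired) * 100
Total products = 92 + 64 = 156 mol/h
S = 92 / 156 * 100
= 0.5897 * 100
= 58.97 %

58.97 %


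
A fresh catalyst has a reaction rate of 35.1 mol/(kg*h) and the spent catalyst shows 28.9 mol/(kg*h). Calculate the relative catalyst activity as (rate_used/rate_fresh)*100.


Activity (%) = (rate_used / rate_fresh) * 100
rate_used = 28.9, rate_fresh = 35.1
= (28.9 / 35.1) * 100
= 0.8234 * 100 = 82.34

82.34 %


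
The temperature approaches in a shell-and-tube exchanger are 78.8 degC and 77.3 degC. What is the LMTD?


LMTD = (dT1 - dT2) / ln(dT1/dT2)
= (78.8 - 77.3) / ln(78.8 / 77.3) = 1.5 / 0.019219 = 78.05

78.05 degC


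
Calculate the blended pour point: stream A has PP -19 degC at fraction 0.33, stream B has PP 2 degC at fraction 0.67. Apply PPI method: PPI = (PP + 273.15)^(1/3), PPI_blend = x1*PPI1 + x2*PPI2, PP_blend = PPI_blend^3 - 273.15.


PPI_1 = (-19 + 273.15)^(1/3) = 6.334272
PPI_2 = (2 + 273.15)^(1/3) = 6.504139
PPI_blend = 0.33 * 6.334272 + 0.67 * 6.504139 = 6.448083
PP_blend = 6.448083^3 - 273.15 = 268.0969 - 273.15 = -5.05

-5.05 degC


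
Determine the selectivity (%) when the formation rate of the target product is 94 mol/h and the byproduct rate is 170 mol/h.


Selectivity = desired / (desired + undesired) * 100
Total products = 94 + 170 = 264 mol/h
S = 94 / 264 * 100
= 0.3561 * 100
= 35.61 %

35.61 %


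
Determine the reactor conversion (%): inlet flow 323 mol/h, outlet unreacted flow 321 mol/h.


X = (F_in - F_out) / F_in * 100
Moles reacted = 323 - 321 = 2
X = 2 / 323 * 100
= 0.006192 * 100
= 0.6192 %

0.6192 %


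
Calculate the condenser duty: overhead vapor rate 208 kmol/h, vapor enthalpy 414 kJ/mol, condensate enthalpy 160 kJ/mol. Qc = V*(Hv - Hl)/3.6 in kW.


Qc = 208 * (414 - 160) / 3.6 = 208 * 254 / 3.6 = 14680

14680 kW


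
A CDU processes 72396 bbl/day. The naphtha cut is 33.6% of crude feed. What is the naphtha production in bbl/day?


Crude throughput = 72396 bbl/day
Fraction yield = 33.6%
yield = throughput * fraction / 100
yield = 72396 * 33.6 / 100 = 24325.056

24325.056 bbl/day


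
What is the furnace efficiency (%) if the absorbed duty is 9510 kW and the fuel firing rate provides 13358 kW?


Furnace efficiency = Q_absorbed / Q_fuel * 100
= 9510 / 13358 * 100 = 71.19

71.19 %


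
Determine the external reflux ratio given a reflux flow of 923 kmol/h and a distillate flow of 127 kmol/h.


Reflux ratio definition: R = L / D (liquid returned / distillate withdrawn)
L = 923 kmol/h, D = 127 kmol/h
R = 923 / 127 = 7.268

7.268


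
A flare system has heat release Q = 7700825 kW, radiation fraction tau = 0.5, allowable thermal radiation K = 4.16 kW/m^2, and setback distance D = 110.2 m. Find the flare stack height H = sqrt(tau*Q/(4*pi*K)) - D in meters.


tau*Q/(4*pi*K) = 0.5 * 7700825 / (4 * pi * 4.16) = 73655.3
sqrt(73655.3) = 271.395
H = 271.395 - 110.2 = 161.2

161.2 m


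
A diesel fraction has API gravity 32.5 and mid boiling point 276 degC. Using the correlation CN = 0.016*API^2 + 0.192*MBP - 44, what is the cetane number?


CN = 0.016 * 32.5^2 + 0.192 * 276 - 44
CN = 16.9 + 52.992 - 44 = 25.892

25.892


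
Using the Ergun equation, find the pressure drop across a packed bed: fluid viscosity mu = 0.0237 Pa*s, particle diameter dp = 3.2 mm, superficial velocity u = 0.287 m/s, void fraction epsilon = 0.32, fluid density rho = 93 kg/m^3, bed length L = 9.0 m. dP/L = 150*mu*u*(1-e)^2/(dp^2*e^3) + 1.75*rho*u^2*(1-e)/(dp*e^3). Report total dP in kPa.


dp = 3.2 mm = 0.0032 m
Viscous term = 150*0.0237*0.287*(1-0.32)^2 / (0.0032^2*0.32^3) = 1406010
Inertial term = 1.75*93*0.287^2*(1-0.32) / (0.0032*0.32^3) = 86934.8
dP/L = 1406010 + 86934.8 = 1492940 Pa/m
dP = 1492940 * 9.0 / 1000 = 13440 kPa

13440 kPa


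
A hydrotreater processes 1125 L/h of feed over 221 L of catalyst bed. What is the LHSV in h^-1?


LHSV = volumetric feed rate / catalyst volume
= 1125 L/h / 221 L
= 5.090 h^-1

5.090 h^-1


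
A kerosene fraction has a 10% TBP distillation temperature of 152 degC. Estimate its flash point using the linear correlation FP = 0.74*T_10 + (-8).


FP = 0.74 * 152 + (-8) = 104.48

104.48 degC


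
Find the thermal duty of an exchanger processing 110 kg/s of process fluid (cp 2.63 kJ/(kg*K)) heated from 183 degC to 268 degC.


Q = m_dot * cp * delta_T
delta_T = 268 - 183 = 85 K
Q = 110 * 2.63 * 85
= 289.3 * 85
= 24590.5 kW

24590.5 kW


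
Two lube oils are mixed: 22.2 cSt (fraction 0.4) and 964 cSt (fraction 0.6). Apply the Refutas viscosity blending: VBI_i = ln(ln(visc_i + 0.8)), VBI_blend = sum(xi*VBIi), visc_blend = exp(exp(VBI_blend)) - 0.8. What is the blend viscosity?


Refutas method: VBN_i = 14.534*ln(ln(visc_i + 0.8)) + 10.975, blended linearly by mass fraction; since VBN is linear in VBI_i = ln(ln(visc_i + 0.8)) and the fractions sum to 1, blend VBI directly: visc = exp(exp(VBI_blend)) - 0.8
VBI_1 = ln(ln(22.2 + 0.8)) = 1.14279
VBI_2 = ln(ln(964 + 0.8)) = 1.92744
VBI_blend = 0.4 * 1.14279 + 0.6 * 1.92744 = 1.61358
visc_blend = exp(exp(1.61358)) - 0.8 = 150.7

150.7 cSt


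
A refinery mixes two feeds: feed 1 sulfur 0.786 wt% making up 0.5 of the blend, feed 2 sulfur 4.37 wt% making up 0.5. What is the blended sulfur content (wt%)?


Linear sulfur blending: S_blend = x1*S1 + x2*S2
Contribution 1: 0.5 * 0.786 = 0.393 wt%
Contribution 2: 0.5 * 4.37 = 2.185 wt%
S_blend = 0.393 + 2.185 = 2.578

2.578 wt%


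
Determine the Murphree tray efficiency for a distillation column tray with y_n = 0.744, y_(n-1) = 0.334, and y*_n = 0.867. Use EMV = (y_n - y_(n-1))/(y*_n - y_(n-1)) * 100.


Murphree vapor efficiency: EMV = (y_n - y_(n-1)) / (y*_n - y_(n-1)) * 100
EMV = (0.744 - 0.334) / (0.867 - 0.334) * 100 = 0.41 / 0.533 * 100 = 76.92

76.92 %


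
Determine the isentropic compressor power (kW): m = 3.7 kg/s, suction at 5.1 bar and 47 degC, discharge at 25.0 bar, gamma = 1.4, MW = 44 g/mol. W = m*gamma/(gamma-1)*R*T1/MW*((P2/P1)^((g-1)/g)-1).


Isentropic work: W = m*(gamma/(gamma-1))*(R*T1/MW)*((P2/P1)^((gamma-1)/gamma) - 1)
T1 = 47 + 273.15 = 320.15 K
Pressure ratio = 25.0 / 5.1 = 4.90196
Exponent = (1.4 - 1)/1.4 = 0.285714
(P2/P1)^exp - 1 = 4.90196^0.285714 - 1 = 0.574883
W = 3.7 * 1.4 / 0.4 * 8.314 * 320.15 / 44 * 0.574883 = 450.4

450.4 kW


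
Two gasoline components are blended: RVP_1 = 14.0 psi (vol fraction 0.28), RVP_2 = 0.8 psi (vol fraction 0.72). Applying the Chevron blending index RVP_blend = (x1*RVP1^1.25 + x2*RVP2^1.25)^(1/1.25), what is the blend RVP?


Chevron index: RVP_blend = (sum xi*RVPi^1.25)^(1/1.25)
RVP^1.25 terms: 0.28 * 14.0^1.25 + 0.72 * 0.8^1.25 = 8.12735
RVP_blend = 8.12735^(1/1.25) = 5.345

5.345 psi


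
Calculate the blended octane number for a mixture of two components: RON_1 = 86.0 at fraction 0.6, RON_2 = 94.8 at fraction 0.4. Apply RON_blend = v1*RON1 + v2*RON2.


Linear blending: RON_blend = sum(vi * RONi)
Contribution 1: 0.6 * 86.0 = 51.6
Contribution 2: 0.4 * 94.8 = 37.92
RON_blend = 51.6 + 37.92 = 89.52

89.52


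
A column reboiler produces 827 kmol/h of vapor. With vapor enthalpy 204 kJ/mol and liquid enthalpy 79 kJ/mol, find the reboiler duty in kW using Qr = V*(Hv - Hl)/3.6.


Qr = 827 * (204 - 79) / 3.6 = 827 * 125 / 3.6 = 28720

28720 kW


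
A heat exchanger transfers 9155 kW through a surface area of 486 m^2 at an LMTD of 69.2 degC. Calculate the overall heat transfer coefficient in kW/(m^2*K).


From Q = U*A*LMTD, U = Q / (A * LMTD)
U = 9155 / (486 * 69.2) = 9155 / 33631.2 = 0.2722

0.2722 kW/(m^2*K)


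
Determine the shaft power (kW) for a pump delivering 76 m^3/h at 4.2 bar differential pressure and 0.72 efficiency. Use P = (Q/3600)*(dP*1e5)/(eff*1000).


Q = 76 / 3600 = 0.0211111 m^3/s
P = 0.0211111 * (4.2 * 1e5) / 0.72 / 1000 = 12.31

12.31 kW


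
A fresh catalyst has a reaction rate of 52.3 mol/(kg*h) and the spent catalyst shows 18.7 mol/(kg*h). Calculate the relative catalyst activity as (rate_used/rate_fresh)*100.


Activity (%) = (rate_used / rate_fresh) * 100
rate_used = 18.7, rate_fresh = 52.3
= (18.7 / 52.3) * 100
= 0.3576 * 100 = 35.76

35.76 %


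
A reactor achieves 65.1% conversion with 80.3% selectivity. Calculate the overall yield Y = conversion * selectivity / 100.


Overall yield = conversion (%) * selectivity (%) / 100
Conversion = 65.1%, Selectivity = 80.3%
Y = 65.1 * 80.3 / 100
= 52.2753 %

52.2753 %


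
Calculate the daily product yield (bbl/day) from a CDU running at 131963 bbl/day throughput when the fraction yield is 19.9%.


Crude throughput = 131963 bbl/day
Fraction yield = 19.9%
yield = throughput * fraction / 100
yield = 131963 * 19.9 / 100 = 26260.637

26260.637 bbl/day


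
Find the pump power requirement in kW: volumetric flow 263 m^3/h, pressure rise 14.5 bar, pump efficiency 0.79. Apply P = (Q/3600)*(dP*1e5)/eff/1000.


Q = 263 / 3600 = 0.0730556 m^3/s
P = 0.0730556 * (14.5 * 1e5) / 0.79 / 1000 = 134.1

134.1 kW


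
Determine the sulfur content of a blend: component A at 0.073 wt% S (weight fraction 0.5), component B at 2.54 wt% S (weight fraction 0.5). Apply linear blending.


Linear sulfur blending: S_blend = x1*S1 + x2*S2
Contribution 1: 0.5 * 0.073 = 0.0365 wt%
Contribution 2: 0.5 * 2.54 = 1.27 wt%
S_blend = 0.0365 + 1.27 = 1.3065

1.3065 wt%


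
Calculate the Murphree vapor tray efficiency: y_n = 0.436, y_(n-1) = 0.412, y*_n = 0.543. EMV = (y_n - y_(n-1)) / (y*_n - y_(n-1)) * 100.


Murphree vapor efficiency: EMV = (y_n - y_(n-1)) / (y*_n - y_(n-1)) * 100
EMV = (0.436 - 0.412) / (0.543 - 0.412) * 100 = 0.024 / 0.131 * 100 = 18.32

18.32 %


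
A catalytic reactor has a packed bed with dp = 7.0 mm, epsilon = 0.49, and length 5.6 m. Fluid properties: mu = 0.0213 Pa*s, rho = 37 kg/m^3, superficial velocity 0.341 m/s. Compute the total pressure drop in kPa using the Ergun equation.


dp = 7.0 mm = 0.007 m
Viscous term = 150*0.0213*0.341*(1-0.49)^2 / (0.007^2*0.49^3) = 49156.5
Inertial term = 1.75*37*0.341^2*(1-0.49) / (0.007*0.49^3) = 4662.65
dP/L = 49156.5 + 4662.65 = 53819.2 Pa/m
dP = 53819.2 * 5.6 / 1000 = 301.4 kPa

301.4 kPa


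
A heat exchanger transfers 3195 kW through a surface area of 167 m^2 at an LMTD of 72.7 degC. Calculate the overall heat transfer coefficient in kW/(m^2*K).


From Q = U*A*LMTD, U = Q / (A * LMTD)
U = 3195 / (167 * 72.7) = 3195 / 12140.9 = 0.2632

0.2632 kW/(m^2*K)


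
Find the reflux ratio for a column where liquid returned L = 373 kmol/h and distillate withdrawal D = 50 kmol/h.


Reflux ratio definition: R = L / D (liquid returned / distillate withdrawn)
L = 373 kmol/h, D = 50 kmol/h
R = 373 / 50 = 7.460

7.460


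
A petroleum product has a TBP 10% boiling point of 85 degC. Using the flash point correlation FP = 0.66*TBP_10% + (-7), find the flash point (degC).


FP = 0.66 * 85 + (-7) = 49.1

49.1 degC


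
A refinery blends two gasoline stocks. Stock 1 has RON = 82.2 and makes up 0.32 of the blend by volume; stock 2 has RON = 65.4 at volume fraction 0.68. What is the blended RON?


Linear blending: RON_blend = sum(vi * RONi)
Contribution 1: 0.32 * 82.2 = 26.304
Contribution 2: 0.68 * 65.4 = 44.472
RON_blend = 26.304 + 44.472 = 70.776

70.776


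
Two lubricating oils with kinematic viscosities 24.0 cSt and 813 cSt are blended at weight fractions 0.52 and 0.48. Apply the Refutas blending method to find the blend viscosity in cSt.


Refutas method: VBN_i = 14.534*ln(ln(visc_i + 0.8)) + 10.975, blended linearly by mass fraction; since VBN is linear in VBI_i = ln(ln(visc_i + 0.8)) and the fractions sum to 1, blend VBI directly: visc = exp(exp(VBI_blend)) - 0.8
VBI_1 = ln(ln(24.0 + 0.8)) = 1.16653
VBI_2 = ln(ln(813 + 0.8)) = 1.90236
VBI_blend = 0.52 * 1.16653 + 0.48 * 1.90236 = 1.51973
visc_blend = exp(exp(1.51973)) - 0.8 = 95.84

95.84 cSt


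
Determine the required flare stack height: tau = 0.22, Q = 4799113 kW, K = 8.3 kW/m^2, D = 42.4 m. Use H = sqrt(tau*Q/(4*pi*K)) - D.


tau*Q/(4*pi*K) = 0.22 * 4799113 / (4 * pi * 8.3) = 10122.7
sqrt(10122.7) = 100.612
H = 100.612 - 42.4 = 58.21

58.21 m


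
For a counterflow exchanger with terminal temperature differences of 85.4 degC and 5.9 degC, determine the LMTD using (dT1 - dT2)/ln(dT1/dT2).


LMTD = (dT1 - dT2) / ln(dT1/dT2)
= (85.4 - 5.9) / ln(85.4 / 5.9) = 79.5 / 2.67239 = 29.75

29.75 degC


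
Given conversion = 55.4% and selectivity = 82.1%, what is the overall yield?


Overall yield = conversion (%) * selectivity (%) / 100
Conversion = 55.4%, Selectivity = 82.1%
Y = 55.4 * 82.1 / 100
= 45.4834 %

45.4834 %


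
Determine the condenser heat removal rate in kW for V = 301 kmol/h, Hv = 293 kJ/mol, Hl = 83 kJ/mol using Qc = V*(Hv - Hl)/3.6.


Qc = 301 * (293 - 83) / 3.6 = 301 * 210 / 3.6 = 17560

17560 kW


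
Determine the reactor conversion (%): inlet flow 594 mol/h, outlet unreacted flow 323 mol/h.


X = (F_in - F_out) / F_in * 100
Moles reacted = 594 - 323 = 271
X = 271 / 594 * 100
= 0.4562 * 100
= 45.62 %

45.62 %


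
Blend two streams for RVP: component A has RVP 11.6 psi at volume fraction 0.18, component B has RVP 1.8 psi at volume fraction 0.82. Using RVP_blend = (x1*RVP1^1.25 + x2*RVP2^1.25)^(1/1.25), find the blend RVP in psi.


Chevron index: RVP_blend = (sum xi*RVPi^1.25)^(1/1.25)
RVP^1.25 terms: 0.18 * 11.6^1.25 + 0.82 * 1.8^1.25 = 5.56305
RVP_blend = 5.56305^(1/1.25) = 3.947

3.947 psi


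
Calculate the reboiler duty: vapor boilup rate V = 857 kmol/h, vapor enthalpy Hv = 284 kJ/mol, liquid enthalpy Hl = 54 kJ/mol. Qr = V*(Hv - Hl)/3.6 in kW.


Qr = 857 * (284 - 54) / 3.6 = 857 * 230 / 3.6 = 54750

54750 kW


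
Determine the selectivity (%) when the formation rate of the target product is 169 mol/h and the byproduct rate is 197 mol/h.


Selectivity = desired / (desired + undesired) * 100
Total products = 169 + 197 = 366 mol/h
S = 169 / 366 * 100
= 0.4617 * 100
= 46.17 %

46.17 %


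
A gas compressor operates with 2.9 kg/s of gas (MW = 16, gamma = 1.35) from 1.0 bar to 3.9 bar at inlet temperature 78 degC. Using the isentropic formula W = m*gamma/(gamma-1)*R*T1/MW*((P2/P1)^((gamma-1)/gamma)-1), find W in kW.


Isentropic work: W = m*(gamma/(gamma-1))*(R*T1/MW)*((P2/P1)^((gamma-1)/gamma) - 1)
T1 = 78 + 273.15 = 351.15 K
Pressure ratio = 3.9 / 1.0 = 3.9
Exponent = (1.35 - 1)/1.35 = 0.259259
(P2/P1)^exp - 1 = 3.9^0.259259 - 1 = 0.423111
W = 2.9 * 1.35 / 0.35 * 8.314 * 351.15 / 16 * 0.423111 = 863.6

863.6 kW


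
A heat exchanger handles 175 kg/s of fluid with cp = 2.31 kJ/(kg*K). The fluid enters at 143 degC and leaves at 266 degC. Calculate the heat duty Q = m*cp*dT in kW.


Q = m_dot * cp * delta_T
delta_T = 266 - 143 = 123 K
Q = 175 * 2.31 * 123
= 404.25 * 123
= 49722.75 kW

49722.75 kW


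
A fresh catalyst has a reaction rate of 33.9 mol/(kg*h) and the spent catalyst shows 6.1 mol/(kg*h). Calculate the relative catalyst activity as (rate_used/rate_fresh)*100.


Activity (%) = (rate_used / rate_fresh) * 100
rate_used = 6.1, rate_fresh = 33.9
= (6.1 / 33.9) * 100
= 0.1799 * 100 = 17.99

17.99 %


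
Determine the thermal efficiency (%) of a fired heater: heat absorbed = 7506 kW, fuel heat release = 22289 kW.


Furnace efficiency = Q_absorbed / Q_fuel * 100
= 7506 / 22289 * 100 = 33.68

33.68 %


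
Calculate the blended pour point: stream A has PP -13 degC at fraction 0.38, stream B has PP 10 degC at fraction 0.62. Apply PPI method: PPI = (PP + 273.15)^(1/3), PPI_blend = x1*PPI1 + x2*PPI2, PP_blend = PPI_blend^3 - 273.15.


PPI_1 = (-13 + 273.15)^(1/3) = 6.383731
PPI_2 = (10 + 273.15)^(1/3) = 6.566574
PPI_blend = 0.38 * 6.383731 + 0.62 * 6.566574 = 6.497094
PP_blend = 6.497094^3 - 273.15 = 274.2568 - 273.15 = 1.11

1.11 degC


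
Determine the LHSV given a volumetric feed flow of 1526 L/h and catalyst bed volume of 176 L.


LHSV = volumetric feed rate / catalyst volume
= 1526 L/h / 176 L
= 8.670 h^-1

8.670 h^-1


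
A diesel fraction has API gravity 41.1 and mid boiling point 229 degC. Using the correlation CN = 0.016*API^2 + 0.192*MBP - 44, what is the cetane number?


CN = 0.016 * 41.1^2 + 0.192 * 229 - 44
CN = 27.02736 + 43.968 - 44 = 26.99536

26.99536


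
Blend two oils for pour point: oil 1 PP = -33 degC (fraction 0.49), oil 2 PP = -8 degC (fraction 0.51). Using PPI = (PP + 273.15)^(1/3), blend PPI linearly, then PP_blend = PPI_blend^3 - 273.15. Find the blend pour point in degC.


PPI_1 = (-33 + 273.15)^(1/3) = 6.215759
PPI_2 = (-8 + 273.15)^(1/3) = 6.42437
PPI_blend = 0.49 * 6.215759 + 0.51 * 6.42437 = 6.322151
PP_blend = 6.322151^3 - 273.15 = 252.6938 - 273.15 = -20.46

-20.46 degC


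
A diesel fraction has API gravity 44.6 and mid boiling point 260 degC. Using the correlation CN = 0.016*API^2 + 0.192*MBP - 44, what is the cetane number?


CN = 0.016 * 44.6^2 + 0.192 * 260 - 44
CN = 31.82656 + 49.92 - 44 = 37.74656

37.74656


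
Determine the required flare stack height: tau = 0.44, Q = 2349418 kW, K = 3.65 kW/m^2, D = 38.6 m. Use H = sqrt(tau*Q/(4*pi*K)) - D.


tau*Q/(4*pi*K) = 0.44 * 2349418 / (4 * pi * 3.65) = 22537.7
sqrt(22537.7) = 150.126
H = 150.126 - 38.6 = 111.5

111.5 m


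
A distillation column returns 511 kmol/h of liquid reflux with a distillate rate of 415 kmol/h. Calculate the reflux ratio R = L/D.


Reflux ratio definition: R = L / D (liquid returned / distillate withdrawn)
L = 511 kmol/h, D = 415 kmol/h
R = 511 / 415 = 1.231

1.231


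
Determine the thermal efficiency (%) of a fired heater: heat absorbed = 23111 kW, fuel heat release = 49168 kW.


Furnace efficiency = Q_absorbed / Q_fuel * 100
= 23111 / 49168 * 100 = 47.00

47.00 %


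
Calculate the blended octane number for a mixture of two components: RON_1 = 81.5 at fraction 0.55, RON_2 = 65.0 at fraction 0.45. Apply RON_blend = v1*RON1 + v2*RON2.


Linear blending: RON_blend = sum(vi * RONi)
Contribution 1: 0.55 * 81.5 = 44.825
Contribution 2: 0.45 * 65.0 = 29.25
RON_blend = 44.825 + 29.25 = 74.075

74.075


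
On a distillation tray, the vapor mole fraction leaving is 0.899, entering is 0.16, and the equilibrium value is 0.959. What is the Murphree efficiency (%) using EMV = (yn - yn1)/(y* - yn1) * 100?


Murphree vapor efficiency: EMV = (y_n - y_(n-1)) / (y*_n - y_(n-1)) * 100
EMV = (0.899 - 0.16) / (0.959 - 0.16) * 100 = 0.739 / 0.799 * 100 = 92.49

92.49 %


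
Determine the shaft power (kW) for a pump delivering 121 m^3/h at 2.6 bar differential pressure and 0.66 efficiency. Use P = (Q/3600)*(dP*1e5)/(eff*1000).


Q = 121 / 3600 = 0.0336111 m^3/s
P = 0.0336111 * (2.6 * 1e5) / 0.66 / 1000 = 13.24

13.24 kW


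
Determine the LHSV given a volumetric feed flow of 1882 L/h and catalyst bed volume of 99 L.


LHSV = volumetric feed rate / catalyst volume
= 1882 L/h / 99 L
= 19.01 h^-1

19.01 h^-1


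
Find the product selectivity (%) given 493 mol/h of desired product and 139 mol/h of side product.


Selectivity = desired / (desired + undesired) * 100
Total products = 493 + 139 = 632 mol/h
S = 493 / 632 * 100
= 0.7801 * 100
= 78.01 %

78.01 %


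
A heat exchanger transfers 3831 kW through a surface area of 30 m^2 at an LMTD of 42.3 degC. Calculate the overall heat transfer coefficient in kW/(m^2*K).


From Q = U*A*LMTD, U = Q / (A * LMTD)
U = 3831 / (30 * 42.3) = 3831 / 1269 = 3.019

3.019 kW/(m^2*K)


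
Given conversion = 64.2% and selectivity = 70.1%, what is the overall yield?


Overall yield = conversion (%) * selectivity (%) / 100
Conversion = 64.2%, Selectivity = 70.1%
Y = 64.2 * 70.1 / 100
= 45.0042 %

45.0042 %


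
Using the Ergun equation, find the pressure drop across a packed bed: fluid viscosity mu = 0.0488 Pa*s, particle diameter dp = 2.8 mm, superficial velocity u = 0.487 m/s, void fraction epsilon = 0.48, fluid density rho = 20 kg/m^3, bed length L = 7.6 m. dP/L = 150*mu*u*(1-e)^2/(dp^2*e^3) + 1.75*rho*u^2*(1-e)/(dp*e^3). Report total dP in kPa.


dp = 2.8 mm = 0.0028 m
Viscous term = 150*0.0488*0.487*(1-0.48)^2 / (0.0028^2*0.48^3) = 1111750
Inertial term = 1.75*20*0.487^2*(1-0.48) / (0.0028*0.48^3) = 13939.5
dP/L = 1111750 + 13939.5 = 1125690 Pa/m
dP = 1125690 * 7.6 / 1000 = 8555 kPa

8555 kPa


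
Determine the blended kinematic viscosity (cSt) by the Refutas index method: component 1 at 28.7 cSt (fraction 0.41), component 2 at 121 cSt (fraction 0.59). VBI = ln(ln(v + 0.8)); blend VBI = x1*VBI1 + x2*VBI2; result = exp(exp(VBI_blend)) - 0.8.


Refutas method: VBN_i = 14.534*ln(ln(visc_i + 0.8)) + 10.975, blended linearly by mass fraction; since VBN is linear in VBI_i = ln(ln(visc_i + 0.8)) and the fractions sum to 1, blend VBI directly: visc = exp(exp(VBI_blend)) - 0.8
VBI_1 = ln(ln(28.7 + 0.8)) = 1.21917
VBI_2 = ln(ln(121 + 0.8)) = 1.56911
VBI_blend = 0.41 * 1.21917 + 0.59 * 1.56911 = 1.42563
visc_blend = exp(exp(1.42563)) - 0.8 = 63.30

63.30 cSt


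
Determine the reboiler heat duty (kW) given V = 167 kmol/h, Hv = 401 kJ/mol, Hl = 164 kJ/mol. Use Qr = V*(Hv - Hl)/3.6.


Qr = 167 * (401 - 164) / 3.6 = 167 * 237 / 3.6 = 10990

10990 kW


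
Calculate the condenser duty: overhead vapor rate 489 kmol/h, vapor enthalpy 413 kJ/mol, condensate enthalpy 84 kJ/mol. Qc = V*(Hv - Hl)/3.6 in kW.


Qc = 489 * (413 - 84) / 3.6 = 489 * 329 / 3.6 = 44690

44690 kW


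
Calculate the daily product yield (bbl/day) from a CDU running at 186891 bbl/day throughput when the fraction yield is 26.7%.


Crude throughput = 186891 bbl/day
Fraction yield = 26.7%
yield = throughput * fraction / 100
yield = 186891 * 26.7 / 100 = 49899.897

49899.897 bbl/day


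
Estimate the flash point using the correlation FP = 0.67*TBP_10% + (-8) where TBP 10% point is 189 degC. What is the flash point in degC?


FP = 0.67 * 189 + (-8) = 118.63

118.63 degC


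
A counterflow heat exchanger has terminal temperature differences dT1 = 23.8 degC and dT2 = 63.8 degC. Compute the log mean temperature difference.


LMTD = (dT1 - dT2) / ln(dT1/dT2)
= (23.8 - 63.8) / ln(23.8 / 63.8) = -40 / -0.986068 = 40.57

40.57 degC


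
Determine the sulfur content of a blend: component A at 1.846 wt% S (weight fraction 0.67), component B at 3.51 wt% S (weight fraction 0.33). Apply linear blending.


Linear sulfur blending: S_blend = x1*S1 + x2*S2
Contribution 1: 0.67 * 1.846 = 1.23682 wt%
Contribution 2: 0.33 * 3.51 = 1.1583 wt%
S_blend = 1.23682 + 1.1583 = 2.39512

2.39512 wt%


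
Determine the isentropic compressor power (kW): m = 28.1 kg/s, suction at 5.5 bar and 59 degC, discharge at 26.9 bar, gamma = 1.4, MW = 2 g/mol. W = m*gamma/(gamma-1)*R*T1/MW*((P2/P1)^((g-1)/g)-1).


Isentropic work: W = m*(gamma/(gamma-1))*(R*T1/MW)*((P2/P1)^((gamma-1)/gamma) - 1)
T1 = 59 + 273.15 = 332.15 K
Pressure ratio = 26.9 / 5.5 = 4.89091
Exponent = (1.4 - 1)/1.4 = 0.285714
(P2/P1)^exp - 1 = 4.89091^0.285714 - 1 = 0.573868
W = 28.1 * 1.4 / 0.4 * 8.314 * 332.15 / 2 * 0.573868 = 77930

77930 kW


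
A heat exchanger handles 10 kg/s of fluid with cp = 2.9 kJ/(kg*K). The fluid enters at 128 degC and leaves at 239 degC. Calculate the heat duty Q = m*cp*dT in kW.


Q = m_dot * cp * delta_T
delta_T = 239 - 128 = 111 K
Q = 10 * 2.9 * 111
= 29 * 111
= 3219 kW

3219 kW


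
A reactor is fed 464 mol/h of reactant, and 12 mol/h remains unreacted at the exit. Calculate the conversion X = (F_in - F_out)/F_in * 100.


X = (F_in - F_out) / F_in * 100
Moles reacted = 464 - 12 = 452
X = 452 / 464 * 100
= 0.9741 * 100
= 97.41 %

97.41 %


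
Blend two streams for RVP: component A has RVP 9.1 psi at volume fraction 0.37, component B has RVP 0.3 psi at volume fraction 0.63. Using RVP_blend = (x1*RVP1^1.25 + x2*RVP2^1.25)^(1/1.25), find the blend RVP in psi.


Chevron index: RVP_blend = (sum xi*RVPi^1.25)^(1/1.25)
RVP^1.25 terms: 0.37 * 9.1^1.25 + 0.63 * 0.3^1.25 = 5.98782
RVP_blend = 5.98782^(1/1.25) = 4.186

4.186 psi


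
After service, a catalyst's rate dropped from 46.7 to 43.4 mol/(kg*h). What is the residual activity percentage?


Activity (%) = (rate_used / rate_fresh) * 100
rate_used = 43.4, rate_fresh = 46.7
= (43.4 / 46.7) * 100
= 0.9293 * 100 = 92.93

92.93 %


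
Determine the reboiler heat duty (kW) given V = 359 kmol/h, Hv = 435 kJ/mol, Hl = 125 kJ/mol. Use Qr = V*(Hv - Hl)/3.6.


Qr = 359 * (435 - 125) / 3.6 = 359 * 310 / 3.6 = 30910

30910 kW


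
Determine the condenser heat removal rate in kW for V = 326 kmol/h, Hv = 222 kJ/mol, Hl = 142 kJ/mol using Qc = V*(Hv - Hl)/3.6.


Qc = 326 * (222 - 142) / 3.6 = 326 * 80 / 3.6 = 7244

7244 kW


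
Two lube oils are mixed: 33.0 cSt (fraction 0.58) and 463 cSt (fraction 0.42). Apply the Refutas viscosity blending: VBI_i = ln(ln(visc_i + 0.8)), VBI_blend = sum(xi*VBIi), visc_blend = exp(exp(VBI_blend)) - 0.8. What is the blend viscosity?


Refutas method: VBN_i = 14.534*ln(ln(visc_i + 0.8)) + 10.975, blended linearly by mass fraction; since VBN is linear in VBI_i = ln(ln(visc_i + 0.8)) and the fractions sum to 1, blend VBI directly: visc = exp(exp(VBI_blend)) - 0.8
VBI_1 = ln(ln(33.0 + 0.8)) = 1.25859
VBI_2 = ln(ln(463 + 0.8)) = 1.81474
VBI_blend = 0.58 * 1.25859 + 0.42 * 1.81474 = 1.49217
visc_blend = exp(exp(1.49217)) - 0.8 = 84.55

84.55 cSt


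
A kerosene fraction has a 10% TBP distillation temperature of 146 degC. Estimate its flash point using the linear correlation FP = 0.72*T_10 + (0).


FP = 0.72 * 146 + (0) = 105.12

105.12 degC


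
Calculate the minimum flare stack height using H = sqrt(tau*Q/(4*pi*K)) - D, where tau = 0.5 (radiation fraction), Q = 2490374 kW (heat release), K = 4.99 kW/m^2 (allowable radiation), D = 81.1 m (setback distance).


tau*Q/(4*pi*K) = 0.5 * 2490374 / (4 * pi * 4.99) = 19857.5
sqrt(19857.5) = 140.917
H = 140.917 - 81.1 = 59.82

59.82 m


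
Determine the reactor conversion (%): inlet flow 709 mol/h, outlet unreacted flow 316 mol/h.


X = (F_in - F_out) / F_in * 100
Moles reacted = 709 - 316 = 393
X = 393 / 709 * 100
= 0.5543 * 100
= 55.43 %

55.43 %


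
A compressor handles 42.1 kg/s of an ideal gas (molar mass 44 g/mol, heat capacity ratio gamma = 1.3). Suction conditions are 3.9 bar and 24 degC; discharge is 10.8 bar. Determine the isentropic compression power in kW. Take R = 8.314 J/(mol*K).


Isentropic work: W = m*(gamma/(gamma-1))*(R*T1/MW)*((P2/P1)^((gamma-1)/gamma) - 1)
T1 = 24 + 273.15 = 297.15 K
Pressure ratio = 10.8 / 3.9 = 2.76923
Exponent = (1.3 - 1)/1.3 = 0.230769
(P2/P1)^exp - 1 = 2.76923^0.230769 - 1 = 0.264977
W = 42.1 * 1.3 / 0.3 * 8.314 * 297.15 / 44 * 0.264977 = 2714

2714 kW


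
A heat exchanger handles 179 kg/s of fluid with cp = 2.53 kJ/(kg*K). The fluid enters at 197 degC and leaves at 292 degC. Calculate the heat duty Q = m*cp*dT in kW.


Q = m_dot * cp * delta_T
delta_T = 292 - 197 = 95 K
Q = 179 * 2.53 * 95
= 452.87 * 95
= 43022.65 kW

43022.65 kW


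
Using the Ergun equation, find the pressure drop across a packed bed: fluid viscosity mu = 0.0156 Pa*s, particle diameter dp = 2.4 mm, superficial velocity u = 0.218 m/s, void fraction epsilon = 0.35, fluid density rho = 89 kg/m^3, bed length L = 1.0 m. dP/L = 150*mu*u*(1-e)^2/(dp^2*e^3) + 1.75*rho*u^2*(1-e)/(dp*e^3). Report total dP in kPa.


dp = 2.4 mm = 0.0024 m
Viscous term = 150*0.0156*0.218*(1-0.35)^2 / (0.0024^2*0.35^3) = 872715
Inertial term = 1.75*89*0.218^2*(1-0.35) / (0.0024*0.35^3) = 46756.2
dP/L = 872715 + 46756.2 = 919471 Pa/m
dP = 919471 * 1.0 / 1000 = 919.5 kPa

919.5 kPa


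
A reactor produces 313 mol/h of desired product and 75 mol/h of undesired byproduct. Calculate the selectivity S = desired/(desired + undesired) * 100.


Selectivity = desired / (desired + undesired) * 100
Total products = 313 + 75 = 388 mol/h
S = 313 / 388 * 100
= 0.8067 * 100
= 80.67 %

80.67 %


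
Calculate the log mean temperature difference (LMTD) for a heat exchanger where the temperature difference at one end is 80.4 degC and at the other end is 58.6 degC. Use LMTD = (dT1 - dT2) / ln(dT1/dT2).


LMTD = (dT1 - dT2) / ln(dT1/dT2)
= (80.4 - 58.6) / ln(80.4 / 58.6) = 21.8 / 0.316279 = 68.93

68.93 degC


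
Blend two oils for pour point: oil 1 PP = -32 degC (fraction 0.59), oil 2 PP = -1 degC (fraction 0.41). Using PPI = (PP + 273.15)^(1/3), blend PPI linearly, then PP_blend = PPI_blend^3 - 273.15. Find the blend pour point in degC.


PPI_1 = (-32 + 273.15)^(1/3) = 6.224375
PPI_2 = (-1 + 273.15)^(1/3) = 6.480414
PPI_blend = 0.59 * 6.224375 + 0.41 * 6.480414 = 6.329351
PP_blend = 6.329351^3 - 273.15 = 253.5581 - 273.15 = -19.59

-19.59 degC


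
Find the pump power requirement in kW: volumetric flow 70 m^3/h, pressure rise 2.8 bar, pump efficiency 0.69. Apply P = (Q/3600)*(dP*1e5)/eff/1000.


Q = 70 / 3600 = 0.0194444 m^3/s
P = 0.0194444 * (2.8 * 1e5) / 0.69 / 1000 = 7.890

7.890 kW


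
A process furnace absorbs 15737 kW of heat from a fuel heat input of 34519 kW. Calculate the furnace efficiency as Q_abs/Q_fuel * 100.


Furnace efficiency = Q_absorbed / Q_fuel * 100
= 15737 / 34519 * 100 = 45.59

45.59 %


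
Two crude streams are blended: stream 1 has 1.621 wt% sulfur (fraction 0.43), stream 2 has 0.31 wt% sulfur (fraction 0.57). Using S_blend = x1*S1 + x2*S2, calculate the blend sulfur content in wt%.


Linear sulfur blending: S_blend = x1*S1 + x2*S2
Contribution 1: 0.43 * 1.621 = 0.69703 wt%
Contribution 2: 0.57 * 0.31 = 0.1767 wt%
S_blend = 0.69703 + 0.1767 = 0.87373

0.87373 wt%


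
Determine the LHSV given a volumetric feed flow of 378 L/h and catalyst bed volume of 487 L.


LHSV = volumetric feed rate / catalyst volume
= 378 L/h / 487 L
= 0.7762 h^-1

0.7762 h^-1


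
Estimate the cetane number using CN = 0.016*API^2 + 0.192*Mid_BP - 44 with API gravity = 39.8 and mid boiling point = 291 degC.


CN = 0.016 * 39.8^2 + 0.192 * 291 - 44
CN = 25.34464 + 55.872 - 44 = 37.21664

37.21664


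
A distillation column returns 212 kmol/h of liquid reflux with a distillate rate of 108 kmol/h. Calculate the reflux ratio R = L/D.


Reflux ratio definition: R = L / D (liquid returned / distillate withdrawn)
L = 212 kmol/h, D = 108 kmol/h
R = 212 / 108 = 1.963

1.963


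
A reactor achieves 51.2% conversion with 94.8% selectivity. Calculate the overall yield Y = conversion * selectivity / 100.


Overall yield = conversion (%) * selectivity (%) / 100
Conversion = 51.2%, Selectivity = 94.8%
Y = 51.2 * 94.8 / 100
= 48.5376 %

48.5376 %


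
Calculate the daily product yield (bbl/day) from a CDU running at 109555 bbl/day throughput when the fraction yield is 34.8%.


Crude throughput = 109555 bbl/day
Fraction yield = 34.8%
yield = throughput * fraction / 100
yield = 109555 * 34.8 / 100 = 38125.14

38125.14 bbl/day


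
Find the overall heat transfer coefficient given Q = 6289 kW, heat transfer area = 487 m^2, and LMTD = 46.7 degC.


From Q = U*A*LMTD, U = Q / (A * LMTD)
U = 6289 / (487 * 46.7) = 6289 / 22742.9 = 0.2765

0.2765 kW/(m^2*K)


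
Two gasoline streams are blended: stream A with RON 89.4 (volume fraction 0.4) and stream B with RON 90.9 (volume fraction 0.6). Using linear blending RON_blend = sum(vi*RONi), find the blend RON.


Linear blending: RON_blend = sum(vi * RONi)
Contribution 1: 0.4 * 89.4 = 35.76
Contribution 2: 0.6 * 90.9 = 54.54
RON_blend = 35.76 + 54.54 = 90.3

90.3
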